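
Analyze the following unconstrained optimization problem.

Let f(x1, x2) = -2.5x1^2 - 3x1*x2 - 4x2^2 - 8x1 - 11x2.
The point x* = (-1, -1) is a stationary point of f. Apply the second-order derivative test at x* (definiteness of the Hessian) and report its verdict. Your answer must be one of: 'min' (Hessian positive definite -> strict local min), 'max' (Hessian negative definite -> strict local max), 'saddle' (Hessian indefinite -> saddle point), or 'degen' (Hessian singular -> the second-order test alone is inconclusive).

Compute the Hessian H = grad^2 f:
  H = [[-5, -3], [-3, -8]]
Verify stationarity: grad f(x*) = H x* + g = (0, 0).
Eigenvalues of H: -9.8541, -3.1459.
Both eigenvalues < 0, so H is negative definite -> x* is a strict local max.

max


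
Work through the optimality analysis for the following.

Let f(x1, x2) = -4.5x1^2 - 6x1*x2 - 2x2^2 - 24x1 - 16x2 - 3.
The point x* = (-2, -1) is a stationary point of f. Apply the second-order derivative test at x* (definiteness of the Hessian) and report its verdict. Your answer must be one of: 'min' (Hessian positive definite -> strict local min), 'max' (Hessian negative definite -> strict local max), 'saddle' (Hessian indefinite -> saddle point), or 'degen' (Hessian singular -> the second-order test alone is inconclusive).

Compute the Hessian H = grad^2 f:
  H = [[-9, -6], [-6, -4]]
Verify stationarity: grad f(x*) = H x* + g = (0, 0).
Eigenvalues of H: -13, 0.
H has a zero eigenvalue (singular; negative semidefinite but not definite), so H is neither positive definite, negative definite, nor indefinite. The second-order test alone is inconclusive -> degen.
(Indeed, f is constant along the null direction of H through x*, so x* is not a strict local extremum.)

degen


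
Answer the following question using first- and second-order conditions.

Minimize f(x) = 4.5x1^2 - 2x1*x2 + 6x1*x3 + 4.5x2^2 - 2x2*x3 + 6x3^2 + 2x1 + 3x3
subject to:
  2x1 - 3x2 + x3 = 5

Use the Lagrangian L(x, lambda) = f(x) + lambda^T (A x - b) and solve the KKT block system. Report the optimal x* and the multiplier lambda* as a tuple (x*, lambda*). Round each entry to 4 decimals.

Form the Lagrangian:
  L(x, lambda) = (1/2) x^T Q x + c^T x + lambda^T (A x - b)
Stationarity (grad_x L = 0): Q x + c + A^T lambda = 0.
Primal feasibility: A x = b.

This gives the KKT block system:
  [ Q   A^T ] [ x     ]   [-c ]
  [ A    0  ] [ lambda ] = [ b ]

Solving the linear system:
  x*      = (0.7385, -1.339, -0.4941)
  lambda* = (-4.18)
  f(x*)   = 10.4474

x* = (0.7385, -1.339, -0.4941), lambda* = (-4.18)


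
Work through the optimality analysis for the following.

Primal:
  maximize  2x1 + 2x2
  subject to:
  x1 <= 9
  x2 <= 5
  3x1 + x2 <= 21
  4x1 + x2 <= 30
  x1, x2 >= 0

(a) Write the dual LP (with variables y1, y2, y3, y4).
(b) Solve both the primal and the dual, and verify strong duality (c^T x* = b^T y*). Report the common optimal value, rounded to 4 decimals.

The standard primal-dual pair for 'max c^T x s.t. A x <= b, x >= 0' is:
  Dual:  min b^T y  s.t.  A^T y >= c,  y >= 0.

So the dual LP is:
  minimize  9y1 + 5y2 + 21y3 + 30y4
  subject to:
    y1 + 3y3 + 4y4 >= 2
    y2 + y3 + y4 >= 2
    y1, y2, y3, y4 >= 0

Solving the primal: x* = (5.3333, 5).
  primal value c^T x* = 20.6667.
Solving the dual: y* = (0, 1.3333, 0.6667, 0).
  dual value b^T y* = 20.6667.
Strong duality: c^T x* = b^T y*. Confirmed.

20.6667


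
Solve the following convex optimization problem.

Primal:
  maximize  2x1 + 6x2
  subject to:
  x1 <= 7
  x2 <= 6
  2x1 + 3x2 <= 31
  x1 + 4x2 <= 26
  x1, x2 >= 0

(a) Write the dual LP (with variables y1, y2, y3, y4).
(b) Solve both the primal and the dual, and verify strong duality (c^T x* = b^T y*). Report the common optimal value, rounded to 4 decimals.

The standard primal-dual pair for 'max c^T x s.t. A x <= b, x >= 0' is:
  Dual:  min b^T y  s.t.  A^T y >= c,  y >= 0.

So the dual LP is:
  minimize  7y1 + 6y2 + 31y3 + 26y4
  subject to:
    y1 + 2y3 + y4 >= 2
    y2 + 3y3 + 4y4 >= 6
    y1, y2, y3, y4 >= 0

Solving the primal: x* = (7, 4.75).
  primal value c^T x* = 42.5.
Solving the dual: y* = (0.5, 0, 0, 1.5).
  dual value b^T y* = 42.5.
Strong duality: c^T x* = b^T y*. Confirmed.

42.5


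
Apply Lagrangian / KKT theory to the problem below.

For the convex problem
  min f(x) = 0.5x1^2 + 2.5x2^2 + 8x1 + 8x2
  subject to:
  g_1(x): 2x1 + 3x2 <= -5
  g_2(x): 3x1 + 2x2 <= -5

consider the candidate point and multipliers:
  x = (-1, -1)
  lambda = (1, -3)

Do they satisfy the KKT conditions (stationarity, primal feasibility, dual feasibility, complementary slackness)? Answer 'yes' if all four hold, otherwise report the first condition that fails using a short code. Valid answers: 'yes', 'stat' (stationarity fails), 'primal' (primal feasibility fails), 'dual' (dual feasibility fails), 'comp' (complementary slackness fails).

Gradient of f: grad f(x) = Q x + c = (7, 3)
Constraint values g_i(x) = a_i^T x - b_i:
  g_1((-1, -1)) = 0
  g_2((-1, -1)) = 0
Stationarity residual: grad f(x) + sum_i lambda_i a_i = (0, 0)
  -> stationarity OK
Primal feasibility (all g_i <= 0): OK
Dual feasibility (all lambda_i >= 0): FAILS
Complementary slackness (lambda_i * g_i(x) = 0 for all i): OK

Verdict: the first failing condition is dual_feasibility -> dual.

dual


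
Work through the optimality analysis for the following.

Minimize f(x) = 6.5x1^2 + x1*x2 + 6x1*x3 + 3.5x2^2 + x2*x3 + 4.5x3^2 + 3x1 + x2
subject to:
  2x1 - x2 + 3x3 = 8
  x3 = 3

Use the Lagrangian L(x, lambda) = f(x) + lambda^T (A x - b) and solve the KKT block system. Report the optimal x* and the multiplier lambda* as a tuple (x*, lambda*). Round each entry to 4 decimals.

Form the Lagrangian:
  L(x, lambda) = (1/2) x^T Q x + c^T x + lambda^T (A x - b)
Stationarity (grad_x L = 0): Q x + c + A^T lambda = 0.
Primal feasibility: A x = b.

This gives the KKT block system:
  [ Q   A^T ] [ x     ]   [-c ]
  [ A    0  ] [ lambda ] = [ b ]

Solving the linear system:
  x*      = (-0.9778, -0.9556, 3)
  lambda* = (-3.6667, -9.1778)
  f(x*)   = 26.4889

x* = (-0.9778, -0.9556, 3), lambda* = (-3.6667, -9.1778)


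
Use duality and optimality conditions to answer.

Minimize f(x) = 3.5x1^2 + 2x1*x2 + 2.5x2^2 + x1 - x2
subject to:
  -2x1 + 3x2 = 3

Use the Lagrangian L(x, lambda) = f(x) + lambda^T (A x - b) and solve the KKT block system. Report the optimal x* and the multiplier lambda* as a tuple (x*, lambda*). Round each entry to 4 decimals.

Form the Lagrangian:
  L(x, lambda) = (1/2) x^T Q x + c^T x + lambda^T (A x - b)
Stationarity (grad_x L = 0): Q x + c + A^T lambda = 0.
Primal feasibility: A x = b.

This gives the KKT block system:
  [ Q   A^T ] [ x     ]   [-c ]
  [ A    0  ] [ lambda ] = [ b ]

Solving the linear system:
  x*      = (-0.4766, 0.6822)
  lambda* = (-0.486)
  f(x*)   = 0.1495

x* = (-0.4766, 0.6822), lambda* = (-0.486)


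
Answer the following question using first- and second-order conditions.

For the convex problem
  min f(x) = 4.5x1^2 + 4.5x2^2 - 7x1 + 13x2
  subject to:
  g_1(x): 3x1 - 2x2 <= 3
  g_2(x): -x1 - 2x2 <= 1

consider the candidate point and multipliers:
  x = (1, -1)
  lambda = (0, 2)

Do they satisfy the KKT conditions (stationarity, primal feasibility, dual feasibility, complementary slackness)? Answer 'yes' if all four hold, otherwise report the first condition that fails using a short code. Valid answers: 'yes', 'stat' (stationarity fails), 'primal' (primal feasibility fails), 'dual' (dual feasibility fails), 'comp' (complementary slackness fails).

Gradient of f: grad f(x) = Q x + c = (2, 4)
Constraint values g_i(x) = a_i^T x - b_i:
  g_1((1, -1)) = 2
  g_2((1, -1)) = 0
Stationarity residual: grad f(x) + sum_i lambda_i a_i = (0, 0)
  -> stationarity OK
Primal feasibility (all g_i <= 0): FAILS
Dual feasibility (all lambda_i >= 0): OK
Complementary slackness (lambda_i * g_i(x) = 0 for all i): OK

Verdict: the first failing condition is primal_feasibility -> primal.

primal


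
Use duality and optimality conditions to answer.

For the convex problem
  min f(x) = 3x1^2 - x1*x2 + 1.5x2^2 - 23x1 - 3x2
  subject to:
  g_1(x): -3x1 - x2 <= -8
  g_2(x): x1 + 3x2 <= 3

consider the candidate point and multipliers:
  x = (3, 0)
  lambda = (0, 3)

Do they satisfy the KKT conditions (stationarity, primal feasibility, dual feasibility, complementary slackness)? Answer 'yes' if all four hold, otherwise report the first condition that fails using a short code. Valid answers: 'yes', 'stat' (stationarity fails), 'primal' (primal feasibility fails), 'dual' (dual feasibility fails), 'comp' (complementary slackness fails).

Gradient of f: grad f(x) = Q x + c = (-5, -6)
Constraint values g_i(x) = a_i^T x - b_i:
  g_1((3, 0)) = -1
  g_2((3, 0)) = 0
Stationarity residual: grad f(x) + sum_i lambda_i a_i = (-2, 3)
  -> stationarity FAILS
Primal feasibility (all g_i <= 0): OK
Dual feasibility (all lambda_i >= 0): OK
Complementary slackness (lambda_i * g_i(x) = 0 for all i): OK

Verdict: the first failing condition is stationarity -> stat.

stat


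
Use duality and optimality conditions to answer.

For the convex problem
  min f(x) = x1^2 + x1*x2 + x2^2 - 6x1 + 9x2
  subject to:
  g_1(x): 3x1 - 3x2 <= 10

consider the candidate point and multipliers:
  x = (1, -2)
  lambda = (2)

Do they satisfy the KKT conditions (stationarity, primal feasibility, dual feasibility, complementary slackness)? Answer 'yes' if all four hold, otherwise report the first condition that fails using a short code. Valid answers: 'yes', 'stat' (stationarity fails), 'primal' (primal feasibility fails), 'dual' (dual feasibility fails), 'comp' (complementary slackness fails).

Gradient of f: grad f(x) = Q x + c = (-6, 6)
Constraint values g_i(x) = a_i^T x - b_i:
  g_1((1, -2)) = -1
Stationarity residual: grad f(x) + sum_i lambda_i a_i = (0, 0)
  -> stationarity OK
Primal feasibility (all g_i <= 0): OK
Dual feasibility (all lambda_i >= 0): OK
Complementary slackness (lambda_i * g_i(x) = 0 for all i): FAILS

Verdict: the first failing condition is complementary_slackness -> comp.

comp


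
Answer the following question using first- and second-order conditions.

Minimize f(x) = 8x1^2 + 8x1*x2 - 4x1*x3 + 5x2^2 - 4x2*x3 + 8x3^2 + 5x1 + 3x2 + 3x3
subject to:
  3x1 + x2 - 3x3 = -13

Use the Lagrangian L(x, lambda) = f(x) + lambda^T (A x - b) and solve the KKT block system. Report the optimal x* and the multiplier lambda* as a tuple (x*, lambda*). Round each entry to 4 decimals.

Form the Lagrangian:
  L(x, lambda) = (1/2) x^T Q x + c^T x + lambda^T (A x - b)
Stationarity (grad_x L = 0): Q x + c + A^T lambda = 0.
Primal feasibility: A x = b.

This gives the KKT block system:
  [ Q   A^T ] [ x     ]   [-c ]
  [ A    0  ] [ lambda ] = [ b ]

Solving the linear system:
  x*      = (-3.0287, 1.5862, 1.8333)
  lambda* = (12.7011)
  f(x*)   = 80.1149

x* = (-3.0287, 1.5862, 1.8333), lambda* = (12.7011)


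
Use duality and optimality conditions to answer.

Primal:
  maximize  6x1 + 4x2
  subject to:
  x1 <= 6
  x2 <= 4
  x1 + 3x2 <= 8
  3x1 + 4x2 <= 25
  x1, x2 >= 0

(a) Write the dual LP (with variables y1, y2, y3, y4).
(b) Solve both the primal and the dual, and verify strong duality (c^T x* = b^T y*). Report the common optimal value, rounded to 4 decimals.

The standard primal-dual pair for 'max c^T x s.t. A x <= b, x >= 0' is:
  Dual:  min b^T y  s.t.  A^T y >= c,  y >= 0.

So the dual LP is:
  minimize  6y1 + 4y2 + 8y3 + 25y4
  subject to:
    y1 + y3 + 3y4 >= 6
    y2 + 3y3 + 4y4 >= 4
    y1, y2, y3, y4 >= 0

Solving the primal: x* = (6, 0.6667).
  primal value c^T x* = 38.6667.
Solving the dual: y* = (4.6667, 0, 1.3333, 0).
  dual value b^T y* = 38.6667.
Strong duality: c^T x* = b^T y*. Confirmed.

38.6667


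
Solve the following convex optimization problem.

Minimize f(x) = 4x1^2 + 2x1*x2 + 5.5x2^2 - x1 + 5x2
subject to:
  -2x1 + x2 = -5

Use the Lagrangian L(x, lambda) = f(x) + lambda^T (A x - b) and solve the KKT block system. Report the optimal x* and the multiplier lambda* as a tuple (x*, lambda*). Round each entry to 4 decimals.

Form the Lagrangian:
  L(x, lambda) = (1/2) x^T Q x + c^T x + lambda^T (A x - b)
Stationarity (grad_x L = 0): Q x + c + A^T lambda = 0.
Primal feasibility: A x = b.

This gives the KKT block system:
  [ Q   A^T ] [ x     ]   [-c ]
  [ A    0  ] [ lambda ] = [ b ]

Solving the linear system:
  x*      = (1.85, -1.3)
  lambda* = (5.6)
  f(x*)   = 9.825

x* = (1.85, -1.3), lambda* = (5.6)


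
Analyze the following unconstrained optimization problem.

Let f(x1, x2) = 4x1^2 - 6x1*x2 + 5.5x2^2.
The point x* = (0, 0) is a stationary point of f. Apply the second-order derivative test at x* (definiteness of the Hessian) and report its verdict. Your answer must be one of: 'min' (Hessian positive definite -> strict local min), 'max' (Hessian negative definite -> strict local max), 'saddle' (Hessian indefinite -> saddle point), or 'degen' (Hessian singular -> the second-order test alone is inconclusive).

Compute the Hessian H = grad^2 f:
  H = [[8, -6], [-6, 11]]
Verify stationarity: grad f(x*) = H x* + g = (0, 0).
Eigenvalues of H: 3.3153, 15.6847.
Both eigenvalues > 0, so H is positive definite -> x* is a strict local min.

min


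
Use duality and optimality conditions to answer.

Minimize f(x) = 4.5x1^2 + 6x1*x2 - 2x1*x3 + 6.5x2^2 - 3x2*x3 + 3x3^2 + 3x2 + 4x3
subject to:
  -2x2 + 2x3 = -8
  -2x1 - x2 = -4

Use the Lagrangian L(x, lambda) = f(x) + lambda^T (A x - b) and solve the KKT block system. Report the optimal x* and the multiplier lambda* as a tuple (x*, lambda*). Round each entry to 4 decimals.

Form the Lagrangian:
  L(x, lambda) = (1/2) x^T Q x + c^T x + lambda^T (A x - b)
Stationarity (grad_x L = 0): Q x + c + A^T lambda = 0.
Primal feasibility: A x = b.

This gives the KKT block system:
  [ Q   A^T ] [ x     ]   [-c ]
  [ A    0  ] [ lambda ] = [ b ]

Solving the linear system:
  x*      = (1.5556, 0.8889, -3.1111)
  lambda* = (10.2222, 12.7778)
  f(x*)   = 61.5556

x* = (1.5556, 0.8889, -3.1111), lambda* = (10.2222, 12.7778)


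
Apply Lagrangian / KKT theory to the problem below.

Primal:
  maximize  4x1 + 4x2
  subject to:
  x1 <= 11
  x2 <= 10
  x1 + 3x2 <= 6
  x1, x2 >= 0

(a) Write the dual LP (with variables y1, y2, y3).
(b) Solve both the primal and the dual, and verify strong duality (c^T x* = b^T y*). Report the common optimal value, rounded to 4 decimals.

The standard primal-dual pair for 'max c^T x s.t. A x <= b, x >= 0' is:
  Dual:  min b^T y  s.t.  A^T y >= c,  y >= 0.

So the dual LP is:
  minimize  11y1 + 10y2 + 6y3
  subject to:
    y1 + y3 >= 4
    y2 + 3y3 >= 4
    y1, y2, y3 >= 0

Solving the primal: x* = (6, 0).
  primal value c^T x* = 24.
Solving the dual: y* = (0, 0, 4).
  dual value b^T y* = 24.
Strong duality: c^T x* = b^T y*. Confirmed.

24


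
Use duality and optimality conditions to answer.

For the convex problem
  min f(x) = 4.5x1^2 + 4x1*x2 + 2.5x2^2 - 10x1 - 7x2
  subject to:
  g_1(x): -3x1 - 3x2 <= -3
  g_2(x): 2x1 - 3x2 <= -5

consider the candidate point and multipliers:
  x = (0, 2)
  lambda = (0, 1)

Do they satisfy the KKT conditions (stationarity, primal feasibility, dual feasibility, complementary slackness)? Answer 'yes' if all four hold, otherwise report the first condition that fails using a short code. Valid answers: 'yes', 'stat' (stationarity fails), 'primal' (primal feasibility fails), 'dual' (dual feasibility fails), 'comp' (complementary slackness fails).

Gradient of f: grad f(x) = Q x + c = (-2, 3)
Constraint values g_i(x) = a_i^T x - b_i:
  g_1((0, 2)) = -3
  g_2((0, 2)) = -1
Stationarity residual: grad f(x) + sum_i lambda_i a_i = (0, 0)
  -> stationarity OK
Primal feasibility (all g_i <= 0): OK
Dual feasibility (all lambda_i >= 0): OK
Complementary slackness (lambda_i * g_i(x) = 0 for all i): FAILS

Verdict: the first failing condition is complementary_slackness -> comp.

comp


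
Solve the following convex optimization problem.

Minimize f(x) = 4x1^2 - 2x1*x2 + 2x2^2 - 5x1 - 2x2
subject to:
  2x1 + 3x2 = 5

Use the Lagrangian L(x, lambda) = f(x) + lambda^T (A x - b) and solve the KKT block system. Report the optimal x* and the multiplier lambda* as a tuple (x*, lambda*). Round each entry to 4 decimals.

Form the Lagrangian:
  L(x, lambda) = (1/2) x^T Q x + c^T x + lambda^T (A x - b)
Stationarity (grad_x L = 0): Q x + c + A^T lambda = 0.
Primal feasibility: A x = b.

This gives the KKT block system:
  [ Q   A^T ] [ x     ]   [-c ]
  [ A    0  ] [ lambda ] = [ b ]

Solving the linear system:
  x*      = (0.9196, 1.0536)
  lambda* = (-0.125)
  f(x*)   = -3.0402

x* = (0.9196, 1.0536), lambda* = (-0.125)


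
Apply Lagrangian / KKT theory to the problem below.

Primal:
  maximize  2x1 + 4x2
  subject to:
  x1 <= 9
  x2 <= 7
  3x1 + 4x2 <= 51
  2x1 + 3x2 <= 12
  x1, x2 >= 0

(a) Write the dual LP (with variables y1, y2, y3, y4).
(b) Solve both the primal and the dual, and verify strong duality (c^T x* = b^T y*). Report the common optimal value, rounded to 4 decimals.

The standard primal-dual pair for 'max c^T x s.t. A x <= b, x >= 0' is:
  Dual:  min b^T y  s.t.  A^T y >= c,  y >= 0.

So the dual LP is:
  minimize  9y1 + 7y2 + 51y3 + 12y4
  subject to:
    y1 + 3y3 + 2y4 >= 2
    y2 + 4y3 + 3y4 >= 4
    y1, y2, y3, y4 >= 0

Solving the primal: x* = (0, 4).
  primal value c^T x* = 16.
Solving the dual: y* = (0, 0, 0, 1.3333).
  dual value b^T y* = 16.
Strong duality: c^T x* = b^T y*. Confirmed.

16


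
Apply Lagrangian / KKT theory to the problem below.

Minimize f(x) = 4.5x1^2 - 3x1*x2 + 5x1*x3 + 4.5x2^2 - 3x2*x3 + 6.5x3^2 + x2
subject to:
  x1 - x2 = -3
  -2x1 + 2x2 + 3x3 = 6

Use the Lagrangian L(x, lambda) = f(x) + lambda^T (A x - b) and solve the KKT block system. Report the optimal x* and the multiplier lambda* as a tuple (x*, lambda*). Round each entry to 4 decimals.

Form the Lagrangian:
  L(x, lambda) = (1/2) x^T Q x + c^T x + lambda^T (A x - b)
Stationarity (grad_x L = 0): Q x + c + A^T lambda = 0.
Primal feasibility: A x = b.

This gives the KKT block system:
  [ Q   A^T ] [ x     ]   [-c ]
  [ A    0  ] [ lambda ] = [ b ]

Solving the linear system:
  x*      = (-1.5833, 1.4167, 0)
  lambda* = (26.6111, 4.0556)
  f(x*)   = 28.4583

x* = (-1.5833, 1.4167, 0), lambda* = (26.6111, 4.0556)


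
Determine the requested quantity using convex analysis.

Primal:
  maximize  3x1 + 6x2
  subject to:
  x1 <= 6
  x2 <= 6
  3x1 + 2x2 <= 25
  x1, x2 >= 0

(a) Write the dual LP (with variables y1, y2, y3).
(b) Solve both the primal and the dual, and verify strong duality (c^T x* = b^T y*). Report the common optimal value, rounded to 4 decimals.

The standard primal-dual pair for 'max c^T x s.t. A x <= b, x >= 0' is:
  Dual:  min b^T y  s.t.  A^T y >= c,  y >= 0.

So the dual LP is:
  minimize  6y1 + 6y2 + 25y3
  subject to:
    y1 + 3y3 >= 3
    y2 + 2y3 >= 6
    y1, y2, y3 >= 0

Solving the primal: x* = (4.3333, 6).
  primal value c^T x* = 49.
Solving the dual: y* = (0, 4, 1).
  dual value b^T y* = 49.
Strong duality: c^T x* = b^T y*. Confirmed.

49


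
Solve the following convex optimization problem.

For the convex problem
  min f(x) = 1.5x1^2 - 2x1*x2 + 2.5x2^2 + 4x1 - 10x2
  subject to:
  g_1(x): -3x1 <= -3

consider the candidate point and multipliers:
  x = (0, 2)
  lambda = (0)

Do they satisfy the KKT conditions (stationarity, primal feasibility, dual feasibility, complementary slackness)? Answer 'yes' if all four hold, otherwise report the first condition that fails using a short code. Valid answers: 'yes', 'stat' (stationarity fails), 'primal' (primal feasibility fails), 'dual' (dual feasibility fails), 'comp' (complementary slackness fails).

Gradient of f: grad f(x) = Q x + c = (0, 0)
Constraint values g_i(x) = a_i^T x - b_i:
  g_1((0, 2)) = 3
Stationarity residual: grad f(x) + sum_i lambda_i a_i = (0, 0)
  -> stationarity OK
Primal feasibility (all g_i <= 0): FAILS
Dual feasibility (all lambda_i >= 0): OK
Complementary slackness (lambda_i * g_i(x) = 0 for all i): OK

Verdict: the first failing condition is primal_feasibility -> primal.

primal


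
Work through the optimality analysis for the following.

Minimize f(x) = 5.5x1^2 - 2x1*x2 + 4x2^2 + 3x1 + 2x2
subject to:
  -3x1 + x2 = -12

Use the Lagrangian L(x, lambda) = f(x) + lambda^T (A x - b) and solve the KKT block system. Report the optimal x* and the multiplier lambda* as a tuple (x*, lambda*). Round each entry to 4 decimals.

Form the Lagrangian:
  L(x, lambda) = (1/2) x^T Q x + c^T x + lambda^T (A x - b)
Stationarity (grad_x L = 0): Q x + c + A^T lambda = 0.
Primal feasibility: A x = b.

This gives the KKT block system:
  [ Q   A^T ] [ x     ]   [-c ]
  [ A    0  ] [ lambda ] = [ b ]

Solving the linear system:
  x*      = (3.5915, -1.2254)
  lambda* = (14.9859)
  f(x*)   = 94.0775

x* = (3.5915, -1.2254), lambda* = (14.9859)


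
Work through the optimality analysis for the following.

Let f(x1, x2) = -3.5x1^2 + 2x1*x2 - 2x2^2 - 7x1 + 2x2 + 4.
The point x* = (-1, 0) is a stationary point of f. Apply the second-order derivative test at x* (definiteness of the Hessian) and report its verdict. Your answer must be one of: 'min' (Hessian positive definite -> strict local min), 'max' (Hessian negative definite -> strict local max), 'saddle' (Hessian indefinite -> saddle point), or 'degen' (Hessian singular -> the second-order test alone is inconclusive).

Compute the Hessian H = grad^2 f:
  H = [[-7, 2], [2, -4]]
Verify stationarity: grad f(x*) = H x* + g = (0, 0).
Eigenvalues of H: -8, -3.
Both eigenvalues < 0, so H is negative definite -> x* is a strict local max.

max


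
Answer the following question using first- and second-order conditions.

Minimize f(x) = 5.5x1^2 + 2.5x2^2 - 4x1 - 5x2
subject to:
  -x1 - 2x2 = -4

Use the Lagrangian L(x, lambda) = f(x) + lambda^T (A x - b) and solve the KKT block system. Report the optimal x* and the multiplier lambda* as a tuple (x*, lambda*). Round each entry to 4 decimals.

Form the Lagrangian:
  L(x, lambda) = (1/2) x^T Q x + c^T x + lambda^T (A x - b)
Stationarity (grad_x L = 0): Q x + c + A^T lambda = 0.
Primal feasibility: A x = b.

This gives the KKT block system:
  [ Q   A^T ] [ x     ]   [-c ]
  [ A    0  ] [ lambda ] = [ b ]

Solving the linear system:
  x*      = (0.5306, 1.7347)
  lambda* = (1.8367)
  f(x*)   = -1.7245

x* = (0.5306, 1.7347), lambda* = (1.8367)


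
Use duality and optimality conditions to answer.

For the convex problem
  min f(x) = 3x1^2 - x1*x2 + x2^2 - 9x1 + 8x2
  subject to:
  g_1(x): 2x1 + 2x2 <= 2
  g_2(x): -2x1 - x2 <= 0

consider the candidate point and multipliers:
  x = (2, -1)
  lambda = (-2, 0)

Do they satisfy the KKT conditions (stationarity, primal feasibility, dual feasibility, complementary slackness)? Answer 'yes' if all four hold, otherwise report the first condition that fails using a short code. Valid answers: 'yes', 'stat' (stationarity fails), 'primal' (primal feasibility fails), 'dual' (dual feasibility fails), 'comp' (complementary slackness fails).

Gradient of f: grad f(x) = Q x + c = (4, 4)
Constraint values g_i(x) = a_i^T x - b_i:
  g_1((2, -1)) = 0
  g_2((2, -1)) = -3
Stationarity residual: grad f(x) + sum_i lambda_i a_i = (0, 0)
  -> stationarity OK
Primal feasibility (all g_i <= 0): OK
Dual feasibility (all lambda_i >= 0): FAILS
Complementary slackness (lambda_i * g_i(x) = 0 for all i): OK

Verdict: the first failing condition is dual_feasibility -> dual.

dual


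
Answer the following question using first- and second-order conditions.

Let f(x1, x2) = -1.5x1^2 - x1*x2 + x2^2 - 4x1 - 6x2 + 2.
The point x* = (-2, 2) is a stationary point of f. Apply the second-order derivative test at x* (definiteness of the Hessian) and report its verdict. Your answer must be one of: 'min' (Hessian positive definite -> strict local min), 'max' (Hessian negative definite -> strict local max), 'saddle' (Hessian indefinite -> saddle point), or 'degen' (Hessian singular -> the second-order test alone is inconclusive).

Compute the Hessian H = grad^2 f:
  H = [[-3, -1], [-1, 2]]
Verify stationarity: grad f(x*) = H x* + g = (0, 0).
Eigenvalues of H: -3.1926, 2.1926.
Eigenvalues have mixed signs, so H is indefinite -> x* is a saddle point.

saddle


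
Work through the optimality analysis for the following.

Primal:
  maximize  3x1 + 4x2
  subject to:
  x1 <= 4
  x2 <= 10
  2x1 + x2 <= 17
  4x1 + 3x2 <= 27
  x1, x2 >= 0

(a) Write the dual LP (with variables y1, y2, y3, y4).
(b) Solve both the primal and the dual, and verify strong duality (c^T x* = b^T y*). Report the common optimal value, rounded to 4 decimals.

The standard primal-dual pair for 'max c^T x s.t. A x <= b, x >= 0' is:
  Dual:  min b^T y  s.t.  A^T y >= c,  y >= 0.

So the dual LP is:
  minimize  4y1 + 10y2 + 17y3 + 27y4
  subject to:
    y1 + 2y3 + 4y4 >= 3
    y2 + y3 + 3y4 >= 4
    y1, y2, y3, y4 >= 0

Solving the primal: x* = (0, 9).
  primal value c^T x* = 36.
Solving the dual: y* = (0, 0, 0, 1.3333).
  dual value b^T y* = 36.
Strong duality: c^T x* = b^T y*. Confirmed.

36


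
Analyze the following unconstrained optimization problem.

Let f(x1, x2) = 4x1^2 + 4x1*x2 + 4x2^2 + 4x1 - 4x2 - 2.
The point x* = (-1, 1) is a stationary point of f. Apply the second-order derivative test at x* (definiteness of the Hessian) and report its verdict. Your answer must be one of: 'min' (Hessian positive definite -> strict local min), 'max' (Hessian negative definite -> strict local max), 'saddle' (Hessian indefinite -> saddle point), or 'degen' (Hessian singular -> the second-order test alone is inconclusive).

Compute the Hessian H = grad^2 f:
  H = [[8, 4], [4, 8]]
Verify stationarity: grad f(x*) = H x* + g = (0, 0).
Eigenvalues of H: 4, 12.
Both eigenvalues > 0, so H is positive definite -> x* is a strict local min.

min


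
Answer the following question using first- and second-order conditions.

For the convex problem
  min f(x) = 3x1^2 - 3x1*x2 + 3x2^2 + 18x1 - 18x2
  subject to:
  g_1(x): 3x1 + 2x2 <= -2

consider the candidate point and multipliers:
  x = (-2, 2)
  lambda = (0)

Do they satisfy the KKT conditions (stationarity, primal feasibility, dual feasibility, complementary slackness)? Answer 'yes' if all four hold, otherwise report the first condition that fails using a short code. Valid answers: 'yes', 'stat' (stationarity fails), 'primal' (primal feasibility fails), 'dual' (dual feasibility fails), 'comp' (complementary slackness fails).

Gradient of f: grad f(x) = Q x + c = (0, 0)
Constraint values g_i(x) = a_i^T x - b_i:
  g_1((-2, 2)) = 0
Stationarity residual: grad f(x) + sum_i lambda_i a_i = (0, 0)
  -> stationarity OK
Primal feasibility (all g_i <= 0): OK
Dual feasibility (all lambda_i >= 0): OK
Complementary slackness (lambda_i * g_i(x) = 0 for all i): OK

Verdict: yes, KKT holds.

yes


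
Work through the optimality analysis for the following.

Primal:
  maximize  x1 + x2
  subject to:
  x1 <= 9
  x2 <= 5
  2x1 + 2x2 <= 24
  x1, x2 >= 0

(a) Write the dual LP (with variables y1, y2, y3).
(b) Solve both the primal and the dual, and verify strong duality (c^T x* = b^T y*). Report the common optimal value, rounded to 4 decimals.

The standard primal-dual pair for 'max c^T x s.t. A x <= b, x >= 0' is:
  Dual:  min b^T y  s.t.  A^T y >= c,  y >= 0.

So the dual LP is:
  minimize  9y1 + 5y2 + 24y3
  subject to:
    y1 + 2y3 >= 1
    y2 + 2y3 >= 1
    y1, y2, y3 >= 0

Solving the primal: x* = (7, 5).
  primal value c^T x* = 12.
Solving the dual: y* = (0, 0, 0.5).
  dual value b^T y* = 12.
Strong duality: c^T x* = b^T y*. Confirmed.

12


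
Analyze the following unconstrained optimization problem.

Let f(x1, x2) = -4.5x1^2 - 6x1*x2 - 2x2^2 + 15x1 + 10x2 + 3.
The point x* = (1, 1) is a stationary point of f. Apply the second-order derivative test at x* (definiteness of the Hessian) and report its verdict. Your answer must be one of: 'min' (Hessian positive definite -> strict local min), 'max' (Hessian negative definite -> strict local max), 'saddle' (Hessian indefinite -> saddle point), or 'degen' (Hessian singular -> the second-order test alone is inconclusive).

Compute the Hessian H = grad^2 f:
  H = [[-9, -6], [-6, -4]]
Verify stationarity: grad f(x*) = H x* + g = (0, 0).
Eigenvalues of H: -13, 0.
H has a zero eigenvalue (singular; negative semidefinite but not definite), so H is neither positive definite, negative definite, nor indefinite. The second-order test alone is inconclusive -> degen.
(Indeed, f is constant along the null direction of H through x*, so x* is not a strict local extremum.)

degen


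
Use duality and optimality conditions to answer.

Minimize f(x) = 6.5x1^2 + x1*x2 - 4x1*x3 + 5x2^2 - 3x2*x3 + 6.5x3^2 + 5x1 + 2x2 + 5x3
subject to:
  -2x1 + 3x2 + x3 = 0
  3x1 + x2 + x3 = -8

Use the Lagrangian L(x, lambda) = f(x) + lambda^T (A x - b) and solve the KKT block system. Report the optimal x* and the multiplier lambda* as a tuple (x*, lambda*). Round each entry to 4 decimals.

Form the Lagrangian:
  L(x, lambda) = (1/2) x^T Q x + c^T x + lambda^T (A x - b)
Stationarity (grad_x L = 0): Q x + c + A^T lambda = 0.
Primal feasibility: A x = b.

This gives the KKT block system:
  [ Q   A^T ] [ x     ]   [-c ]
  [ A    0  ] [ lambda ] = [ b ]

Solving the linear system:
  x*      = (-1.9134, -0.7834, -1.4765)
  lambda* = (-0.4361, 4.6264)
  f(x*)   = 9.2476

x* = (-1.9134, -0.7834, -1.4765), lambda* = (-0.4361, 4.6264)


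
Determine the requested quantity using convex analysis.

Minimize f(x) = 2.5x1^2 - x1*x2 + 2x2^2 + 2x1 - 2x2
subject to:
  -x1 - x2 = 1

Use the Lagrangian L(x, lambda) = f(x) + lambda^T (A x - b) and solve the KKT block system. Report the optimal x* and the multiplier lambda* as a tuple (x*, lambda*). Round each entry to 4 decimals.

Form the Lagrangian:
  L(x, lambda) = (1/2) x^T Q x + c^T x + lambda^T (A x - b)
Stationarity (grad_x L = 0): Q x + c + A^T lambda = 0.
Primal feasibility: A x = b.

This gives the KKT block system:
  [ Q   A^T ] [ x     ]   [-c ]
  [ A    0  ] [ lambda ] = [ b ]

Solving the linear system:
  x*      = (-0.8182, -0.1818)
  lambda* = (-1.9091)
  f(x*)   = 0.3182

x* = (-0.8182, -0.1818), lambda* = (-1.9091)


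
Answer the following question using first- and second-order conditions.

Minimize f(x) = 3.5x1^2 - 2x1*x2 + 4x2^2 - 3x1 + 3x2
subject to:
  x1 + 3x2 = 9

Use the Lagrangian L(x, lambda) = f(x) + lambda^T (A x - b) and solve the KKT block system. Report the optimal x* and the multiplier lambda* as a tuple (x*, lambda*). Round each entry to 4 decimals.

Form the Lagrangian:
  L(x, lambda) = (1/2) x^T Q x + c^T x + lambda^T (A x - b)
Stationarity (grad_x L = 0): Q x + c + A^T lambda = 0.
Primal feasibility: A x = b.

This gives the KKT block system:
  [ Q   A^T ] [ x     ]   [-c ]
  [ A    0  ] [ lambda ] = [ b ]

Solving the linear system:
  x*      = (1.9518, 2.3494)
  lambda* = (-5.9639)
  f(x*)   = 27.4337

x* = (1.9518, 2.3494), lambda* = (-5.9639)


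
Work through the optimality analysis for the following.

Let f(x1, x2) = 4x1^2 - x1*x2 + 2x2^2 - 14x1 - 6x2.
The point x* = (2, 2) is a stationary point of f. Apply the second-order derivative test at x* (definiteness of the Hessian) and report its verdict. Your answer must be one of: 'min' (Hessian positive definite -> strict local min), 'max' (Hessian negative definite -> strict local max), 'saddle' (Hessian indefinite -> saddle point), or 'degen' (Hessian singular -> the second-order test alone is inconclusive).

Compute the Hessian H = grad^2 f:
  H = [[8, -1], [-1, 4]]
Verify stationarity: grad f(x*) = H x* + g = (0, 0).
Eigenvalues of H: 3.7639, 8.2361.
Both eigenvalues > 0, so H is positive definite -> x* is a strict local min.

min


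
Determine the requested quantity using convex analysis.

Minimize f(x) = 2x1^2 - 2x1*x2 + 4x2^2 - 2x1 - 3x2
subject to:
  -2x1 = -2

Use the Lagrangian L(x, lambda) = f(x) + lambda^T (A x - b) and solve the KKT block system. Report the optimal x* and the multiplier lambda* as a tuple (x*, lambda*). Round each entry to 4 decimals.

Form the Lagrangian:
  L(x, lambda) = (1/2) x^T Q x + c^T x + lambda^T (A x - b)
Stationarity (grad_x L = 0): Q x + c + A^T lambda = 0.
Primal feasibility: A x = b.

This gives the KKT block system:
  [ Q   A^T ] [ x     ]   [-c ]
  [ A    0  ] [ lambda ] = [ b ]

Solving the linear system:
  x*      = (1, 0.625)
  lambda* = (0.375)
  f(x*)   = -1.5625

x* = (1, 0.625), lambda* = (0.375)


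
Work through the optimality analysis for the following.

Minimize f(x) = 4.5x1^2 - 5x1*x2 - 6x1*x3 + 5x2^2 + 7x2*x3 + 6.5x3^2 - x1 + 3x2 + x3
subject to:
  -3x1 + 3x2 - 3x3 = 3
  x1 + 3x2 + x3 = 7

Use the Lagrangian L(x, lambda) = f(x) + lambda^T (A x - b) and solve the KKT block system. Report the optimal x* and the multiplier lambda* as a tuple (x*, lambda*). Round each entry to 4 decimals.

Form the Lagrangian:
  L(x, lambda) = (1/2) x^T Q x + c^T x + lambda^T (A x - b)
Stationarity (grad_x L = 0): Q x + c + A^T lambda = 0.
Primal feasibility: A x = b.

This gives the KKT block system:
  [ Q   A^T ] [ x     ]   [-c ]
  [ A    0  ] [ lambda ] = [ b ]

Solving the linear system:
  x*      = (1.3235, 2, -0.3235)
  lambda* = (-0.4632, -4.2426)
  f(x*)   = 17.7206

x* = (1.3235, 2, -0.3235), lambda* = (-0.4632, -4.2426)


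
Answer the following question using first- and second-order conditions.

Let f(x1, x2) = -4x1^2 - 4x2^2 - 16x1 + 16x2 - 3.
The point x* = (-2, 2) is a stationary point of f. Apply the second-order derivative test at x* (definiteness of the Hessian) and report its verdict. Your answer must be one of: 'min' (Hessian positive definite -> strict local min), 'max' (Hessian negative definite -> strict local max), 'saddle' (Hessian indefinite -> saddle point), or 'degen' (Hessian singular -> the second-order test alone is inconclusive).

Compute the Hessian H = grad^2 f:
  H = [[-8, 0], [0, -8]]
Verify stationarity: grad f(x*) = H x* + g = (0, 0).
Eigenvalues of H: -8, -8.
Both eigenvalues < 0, so H is negative definite -> x* is a strict local max.

max


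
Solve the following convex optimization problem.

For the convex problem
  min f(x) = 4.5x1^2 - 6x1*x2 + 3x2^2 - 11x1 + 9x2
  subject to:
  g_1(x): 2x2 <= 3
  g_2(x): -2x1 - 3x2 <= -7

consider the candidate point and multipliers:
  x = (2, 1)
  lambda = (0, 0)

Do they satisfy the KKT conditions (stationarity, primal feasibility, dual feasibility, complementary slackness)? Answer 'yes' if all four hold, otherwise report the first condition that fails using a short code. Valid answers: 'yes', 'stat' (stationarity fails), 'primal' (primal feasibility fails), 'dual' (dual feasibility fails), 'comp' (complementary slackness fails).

Gradient of f: grad f(x) = Q x + c = (1, 3)
Constraint values g_i(x) = a_i^T x - b_i:
  g_1((2, 1)) = -1
  g_2((2, 1)) = 0
Stationarity residual: grad f(x) + sum_i lambda_i a_i = (1, 3)
  -> stationarity FAILS
Primal feasibility (all g_i <= 0): OK
Dual feasibility (all lambda_i >= 0): OK
Complementary slackness (lambda_i * g_i(x) = 0 for all i): OK

Verdict: the first failing condition is stationarity -> stat.

stat


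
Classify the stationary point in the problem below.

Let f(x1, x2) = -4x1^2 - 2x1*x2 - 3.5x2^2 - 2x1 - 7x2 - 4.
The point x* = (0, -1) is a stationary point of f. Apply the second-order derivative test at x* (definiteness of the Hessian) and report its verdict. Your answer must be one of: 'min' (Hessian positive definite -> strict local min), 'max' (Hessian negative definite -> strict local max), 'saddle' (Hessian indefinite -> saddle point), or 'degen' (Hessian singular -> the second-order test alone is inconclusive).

Compute the Hessian H = grad^2 f:
  H = [[-8, -2], [-2, -7]]
Verify stationarity: grad f(x*) = H x* + g = (0, 0).
Eigenvalues of H: -9.5616, -5.4384.
Both eigenvalues < 0, so H is negative definite -> x* is a strict local max.

max


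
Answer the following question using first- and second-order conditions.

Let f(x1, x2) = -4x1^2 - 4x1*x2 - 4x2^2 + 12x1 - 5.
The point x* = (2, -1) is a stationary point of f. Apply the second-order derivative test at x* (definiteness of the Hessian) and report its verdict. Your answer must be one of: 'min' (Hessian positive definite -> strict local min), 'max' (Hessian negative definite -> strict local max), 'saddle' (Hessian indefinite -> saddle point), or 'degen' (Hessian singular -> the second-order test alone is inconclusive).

Compute the Hessian H = grad^2 f:
  H = [[-8, -4], [-4, -8]]
Verify stationarity: grad f(x*) = H x* + g = (0, 0).
Eigenvalues of H: -12, -4.
Both eigenvalues < 0, so H is negative definite -> x* is a strict local max.

max


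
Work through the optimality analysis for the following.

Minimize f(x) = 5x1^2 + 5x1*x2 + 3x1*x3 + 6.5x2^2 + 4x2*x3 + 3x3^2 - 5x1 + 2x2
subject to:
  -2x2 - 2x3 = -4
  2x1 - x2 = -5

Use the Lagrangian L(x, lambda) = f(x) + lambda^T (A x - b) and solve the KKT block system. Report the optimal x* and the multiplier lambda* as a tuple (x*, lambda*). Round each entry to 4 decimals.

Form the Lagrangian:
  L(x, lambda) = (1/2) x^T Q x + c^T x + lambda^T (A x - b)
Stationarity (grad_x L = 0): Q x + c + A^T lambda = 0.
Primal feasibility: A x = b.

This gives the KKT block system:
  [ Q   A^T ] [ x     ]   [-c ]
  [ A    0  ] [ lambda ] = [ b ]

Solving the linear system:
  x*      = (-1.8871, 1.2258, 0.7742)
  lambda* = (1.9435, 7.7097)
  f(x*)   = 29.1048

x* = (-1.8871, 1.2258, 0.7742), lambda* = (1.9435, 7.7097)


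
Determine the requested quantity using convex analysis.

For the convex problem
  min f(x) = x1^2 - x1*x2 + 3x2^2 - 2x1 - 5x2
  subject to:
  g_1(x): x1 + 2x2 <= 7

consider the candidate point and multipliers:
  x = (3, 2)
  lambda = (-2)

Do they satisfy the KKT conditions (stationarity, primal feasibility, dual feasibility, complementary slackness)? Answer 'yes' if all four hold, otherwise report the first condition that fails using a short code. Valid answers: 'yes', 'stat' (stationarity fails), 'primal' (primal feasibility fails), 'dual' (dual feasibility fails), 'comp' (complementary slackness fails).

Gradient of f: grad f(x) = Q x + c = (2, 4)
Constraint values g_i(x) = a_i^T x - b_i:
  g_1((3, 2)) = 0
Stationarity residual: grad f(x) + sum_i lambda_i a_i = (0, 0)
  -> stationarity OK
Primal feasibility (all g_i <= 0): OK
Dual feasibility (all lambda_i >= 0): FAILS
Complementary slackness (lambda_i * g_i(x) = 0 for all i): OK

Verdict: the first failing condition is dual_feasibility -> dual.

dual


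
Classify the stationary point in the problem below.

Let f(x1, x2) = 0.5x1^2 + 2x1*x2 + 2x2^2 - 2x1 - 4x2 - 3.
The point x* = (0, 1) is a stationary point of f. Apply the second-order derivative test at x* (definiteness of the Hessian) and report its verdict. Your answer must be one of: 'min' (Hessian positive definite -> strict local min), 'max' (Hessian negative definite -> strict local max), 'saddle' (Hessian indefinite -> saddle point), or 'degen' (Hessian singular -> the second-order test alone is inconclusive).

Compute the Hessian H = grad^2 f:
  H = [[1, 2], [2, 4]]
Verify stationarity: grad f(x*) = H x* + g = (0, 0).
Eigenvalues of H: 0, 5.
H has a zero eigenvalue (singular; positive semidefinite but not definite), so H is neither positive definite, negative definite, nor indefinite. The second-order test alone is inconclusive -> degen.
(Indeed, f is constant along the null direction of H through x*, so x* is not a strict local extremum.)

degen


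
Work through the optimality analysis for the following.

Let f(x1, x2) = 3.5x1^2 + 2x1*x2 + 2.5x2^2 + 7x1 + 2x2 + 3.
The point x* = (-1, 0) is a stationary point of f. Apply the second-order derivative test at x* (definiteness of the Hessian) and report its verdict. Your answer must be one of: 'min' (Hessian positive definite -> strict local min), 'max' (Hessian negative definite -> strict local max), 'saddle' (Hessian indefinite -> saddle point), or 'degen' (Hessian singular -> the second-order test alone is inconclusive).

Compute the Hessian H = grad^2 f:
  H = [[7, 2], [2, 5]]
Verify stationarity: grad f(x*) = H x* + g = (0, 0).
Eigenvalues of H: 3.7639, 8.2361.
Both eigenvalues > 0, so H is positive definite -> x* is a strict local min.

min


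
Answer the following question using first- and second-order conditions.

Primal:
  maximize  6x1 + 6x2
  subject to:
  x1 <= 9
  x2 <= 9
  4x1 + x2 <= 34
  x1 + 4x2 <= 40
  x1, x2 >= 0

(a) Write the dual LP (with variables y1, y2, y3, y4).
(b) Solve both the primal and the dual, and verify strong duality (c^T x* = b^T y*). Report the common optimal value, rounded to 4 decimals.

The standard primal-dual pair for 'max c^T x s.t. A x <= b, x >= 0' is:
  Dual:  min b^T y  s.t.  A^T y >= c,  y >= 0.

So the dual LP is:
  minimize  9y1 + 9y2 + 34y3 + 40y4
  subject to:
    y1 + 4y3 + y4 >= 6
    y2 + y3 + 4y4 >= 6
    y1, y2, y3, y4 >= 0

Solving the primal: x* = (6.4, 8.4).
  primal value c^T x* = 88.8.
Solving the dual: y* = (0, 0, 1.2, 1.2).
  dual value b^T y* = 88.8.
Strong duality: c^T x* = b^T y*. Confirmed.

88.8
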